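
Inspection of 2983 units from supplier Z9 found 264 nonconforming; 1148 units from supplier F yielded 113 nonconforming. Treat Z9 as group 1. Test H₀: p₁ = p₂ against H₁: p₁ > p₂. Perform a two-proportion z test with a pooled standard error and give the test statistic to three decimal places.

z = -0.993

p̂₁ = 264/2983 ≈ 0.08850, p̂₂ = 113/1148 ≈ 0.09843.
Pooled p̂ = (264+113)/(2983+1148) = 377/4131 = 0.09126.
SE = √(0.0829326 × 0.00120631) = 0.01000.
z = (0.08850 − 0.09843)/0.01000 = -0.00993/0.01000 = -0.993.
p-value = P(Z > -0.993) ≈ 0.8396.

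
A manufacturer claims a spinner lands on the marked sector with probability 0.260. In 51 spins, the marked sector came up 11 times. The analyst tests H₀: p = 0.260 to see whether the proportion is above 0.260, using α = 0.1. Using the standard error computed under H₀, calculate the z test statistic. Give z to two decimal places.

z = -0.72

p̂ = 11/51 ≈ 0.2157.
SE = √(p₀(1−p₀)/n) = √(0.1924/51) = 0.0614.
z = (0.2157 − 0.26)/0.0614 = -0.0443/0.0614 = -0.72.
p-value = P(Z > -0.721) ≈ 0.7647, so at α = 0.1 we fail to reject H₀.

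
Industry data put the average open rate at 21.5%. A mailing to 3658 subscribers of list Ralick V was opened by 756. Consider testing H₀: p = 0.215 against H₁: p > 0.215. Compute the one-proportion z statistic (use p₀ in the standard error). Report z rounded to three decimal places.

z = -1.226

p̂ = 756/3658 ≈ 0.206670.
Under H₀, SE = √(0.215·0.785/3658) = √(4.61386e-05) = 0.006793.
z = (0.206670 − 0.215)/0.006793 = -0.008330/0.006793 = -1.226.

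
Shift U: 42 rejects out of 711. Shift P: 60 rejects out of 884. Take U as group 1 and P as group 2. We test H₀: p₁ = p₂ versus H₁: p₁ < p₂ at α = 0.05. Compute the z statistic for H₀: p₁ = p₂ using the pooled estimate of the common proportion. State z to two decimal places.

p̂₁ = 42/711 = 0.05907, p̂₂ = 60/884 = 0.06787.
Pooled p̂ = (42+60)/(711+884) = 102/1595 = 0.06395.
SE = √(p̂(1−p̂)(1/n₁+1/n₂)) = √(0.06395·0.93605·0.00253769) = √(0.000151907) = 0.01233.
z = (0.05907 − 0.06787)/0.01233 = -0.00880/0.01233 = -0.71.
p-value = P(Z < -0.714) ≈ 0.2376, so at α = 0.05 we fail to reject H₀.

z = -0.71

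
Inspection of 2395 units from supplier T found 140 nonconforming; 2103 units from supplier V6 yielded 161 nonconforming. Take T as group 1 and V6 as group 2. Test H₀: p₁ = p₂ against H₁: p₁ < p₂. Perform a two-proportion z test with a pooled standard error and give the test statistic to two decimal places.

z = -2.42

p̂₁ = 140/2395 = 0.05846, p̂₂ = 161/2103 = 0.07656.
Pooled p̂ = (140+161)/(2395+2103) = 301/4498 = 0.06692.
SE = √(p̂(1−p̂)(1/n₁+1/n₂)) = √(0.06692·0.93308·0.000893048) = √(5.57624e-05) = 0.00747.
z = (0.05846 − 0.07656)/0.00747 = -0.01810/0.00747 = -2.42.
p-value = P(Z < -2.424) ≈ 0.0077.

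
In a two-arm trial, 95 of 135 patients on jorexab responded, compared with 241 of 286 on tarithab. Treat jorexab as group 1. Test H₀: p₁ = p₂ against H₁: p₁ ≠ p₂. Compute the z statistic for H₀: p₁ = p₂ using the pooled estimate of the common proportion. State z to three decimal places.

z = -3.315

p̂₁ = 95/135 ≈ 0.70370, p̂₂ = 241/286 ≈ 0.84266.
Pooled p̂ = (95+241)/(135+286) = 336/421 = 0.79810.
SE = √(0.161137 × 0.0109039) = 0.04192.
z = (0.70370 − 0.84266)/0.04192 = -0.13896/0.04192 = -3.315.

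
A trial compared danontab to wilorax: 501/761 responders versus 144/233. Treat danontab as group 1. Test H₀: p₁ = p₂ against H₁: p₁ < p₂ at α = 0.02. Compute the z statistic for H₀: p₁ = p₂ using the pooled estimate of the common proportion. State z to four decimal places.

z = 1.1282

p̂₁ = 501/761 = 0.658344, p̂₂ = 144/233 = 0.618026.
Pooled p̂ = (501+144)/(761+233) = 645/994 = 0.648893.
SE = √(0.227831 × 0.00560591) = 0.035738.
z = (0.658344 − 0.618026)/0.035738 = 0.040318/0.035738 = 1.1282.
p-value = P(Z < 1.128) ≈ 0.8704, so at α = 0.02 we fail to reject H₀.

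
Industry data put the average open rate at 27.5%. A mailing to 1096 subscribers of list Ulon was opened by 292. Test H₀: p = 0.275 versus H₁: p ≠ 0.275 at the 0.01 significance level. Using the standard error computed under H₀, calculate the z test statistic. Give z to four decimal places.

p̂ = 292/1096 ≈ 0.266423.
Standard error under H₀: √(0.275×0.725/1096) = 0.013487.
z = (0.266423 − 0.275)/0.013487 = -0.008577/0.013487 = -0.6359.
Two-sided p-value ≈ 2·Φ(−0.636) = 0.5248; since p > α = 0.01, fail to reject H₀.

z = -0.6359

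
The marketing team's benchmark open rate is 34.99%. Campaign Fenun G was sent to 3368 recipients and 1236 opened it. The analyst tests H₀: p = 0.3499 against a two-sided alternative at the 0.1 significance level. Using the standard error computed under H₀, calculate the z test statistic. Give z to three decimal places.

p̂ = 1236/3368 ≈ 0.366983.
Standard error under H₀: √(0.3499×0.6501/3368) = 0.008218.
z = (0.366983 − 0.3499)/0.008218 = 0.017083/0.008218 = 2.079.
p-value = 2·P(Z > 2.079) ≈ 0.0376. With α = 0.1, reject H₀.

z = 2.079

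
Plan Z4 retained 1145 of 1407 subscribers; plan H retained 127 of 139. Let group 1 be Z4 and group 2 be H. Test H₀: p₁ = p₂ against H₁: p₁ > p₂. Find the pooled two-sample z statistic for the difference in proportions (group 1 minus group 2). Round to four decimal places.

z = -2.9419

p̂₁ = 1145/1407 ≈ 0.8137882, p̂₂ = 127/139 ≈ 0.9136691.
Pooled p̂ = (1145+127)/(1407+139) = 1272/1546 = 0.8227684.
SE = √(p̂(1−p̂)(1/n₁+1/n₂)) = √(0.8227684·0.1772316·0.00790498) = √(0.00115271) = 0.0339516.
z = (0.8137882 − 0.9136691)/0.0339516 = -0.0998809/0.0339516 = -2.9419.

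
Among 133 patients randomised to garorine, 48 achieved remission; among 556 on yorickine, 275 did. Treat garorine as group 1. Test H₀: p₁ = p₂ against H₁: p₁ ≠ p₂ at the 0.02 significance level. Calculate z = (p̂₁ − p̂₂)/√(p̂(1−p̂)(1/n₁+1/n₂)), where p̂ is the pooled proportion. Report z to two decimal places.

p̂₁ = 48/133 ≈ 0.36090, p̂₂ = 275/556 ≈ 0.49460.
Pooled p̂ = (48+275)/(133+556) = 323/689 = 0.46880.
SE = √(0.249026 × 0.00931736) = 0.04817.
z = (0.36090 − 0.49460)/0.04817 = -0.13370/0.04817 = -2.78.
p-value = 2·P(Z > 2.776) ≈ 0.0055; since p < α = 0.02, reject H₀.

z = -2.78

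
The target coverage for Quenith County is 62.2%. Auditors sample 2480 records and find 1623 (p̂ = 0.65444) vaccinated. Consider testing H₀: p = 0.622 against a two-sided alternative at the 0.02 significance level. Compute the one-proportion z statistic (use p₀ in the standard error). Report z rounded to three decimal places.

z = 3.331

p̂ = 1623/2480 ≈ 0.65444.
Standard error under H₀: √(0.622×0.378/2480) = 0.00974.
z = (0.65444 − 0.622)/0.00974 = 0.03244/0.00974 = 3.331.
p-value = 2·P(Z > 3.331) ≈ 0.0009, so at α = 0.02 we reject H₀.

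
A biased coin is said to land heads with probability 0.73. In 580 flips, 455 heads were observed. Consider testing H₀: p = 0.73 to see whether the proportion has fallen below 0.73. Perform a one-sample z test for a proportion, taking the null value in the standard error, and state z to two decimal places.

p̂ = 455/580 ≈ 0.7845.
Under H₀, SE = √(0.73·0.27/580) = √(0.000339828) = 0.0184.
z = (0.7845 − 0.73)/0.0184 = 0.0545/0.0184 = 2.96.
p-value = P(Z < 2.955) ≈ 0.9984.

z = 2.96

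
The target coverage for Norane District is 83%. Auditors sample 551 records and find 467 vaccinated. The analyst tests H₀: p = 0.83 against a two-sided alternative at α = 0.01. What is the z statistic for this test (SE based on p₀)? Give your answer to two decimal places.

z = 1.10

p̂ = 467/551 = 0.84755.
SE = √(p₀(1−p₀)/n) = √(0.1411/551) = 0.01600.
z = (0.84755 − 0.83)/0.01600 = 0.01755/0.01600 = 1.10.
p-value = 2·P(Z > 1.097) ≈ 0.2728. With α = 0.01, fail to reject H₀.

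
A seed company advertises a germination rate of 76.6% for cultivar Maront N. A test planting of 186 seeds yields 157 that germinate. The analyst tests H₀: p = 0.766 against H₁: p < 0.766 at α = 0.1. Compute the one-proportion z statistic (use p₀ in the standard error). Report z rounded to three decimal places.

p̂ = 157/186 = 0.844086.
Standard error under H₀: √(0.766×0.234/186) = 0.031043.
z = (0.844086 − 0.766)/0.031043 = 0.078086/0.031043 = 2.515.
p-value = P(Z < 2.515) ≈ 0.9941; since p > α = 0.1, fail to reject H₀.

z = 2.515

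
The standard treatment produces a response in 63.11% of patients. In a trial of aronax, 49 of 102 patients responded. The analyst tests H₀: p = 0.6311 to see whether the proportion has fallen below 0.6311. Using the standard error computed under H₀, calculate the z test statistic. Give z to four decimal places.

z = -3.1545

p̂ = 49/102 = 0.480392.
Under H₀, SE = √(0.6311·0.3689/102) = √(0.00228248) = 0.047775.
z = (0.480392 − 0.6311)/0.047775 = -0.150708/0.047775 = -3.1545.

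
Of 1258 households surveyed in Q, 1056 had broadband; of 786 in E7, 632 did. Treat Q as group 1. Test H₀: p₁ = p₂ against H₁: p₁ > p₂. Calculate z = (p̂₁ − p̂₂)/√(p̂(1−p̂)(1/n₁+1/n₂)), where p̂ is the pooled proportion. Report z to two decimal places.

p̂₁ = 1056/1258 = 0.8394, p̂₂ = 632/786 = 0.8041.
Pooled p̂ = (1056+632)/(1258+786) = 1688/2044 = 0.8258.
SE = √(0.143834 × 0.00206718) = 0.0172.
z = (0.8394 − 0.8041)/0.0172 = 0.0353/0.0172 = 2.05.
p-value = P(Z > 2.050) ≈ 0.0202.

z = 2.05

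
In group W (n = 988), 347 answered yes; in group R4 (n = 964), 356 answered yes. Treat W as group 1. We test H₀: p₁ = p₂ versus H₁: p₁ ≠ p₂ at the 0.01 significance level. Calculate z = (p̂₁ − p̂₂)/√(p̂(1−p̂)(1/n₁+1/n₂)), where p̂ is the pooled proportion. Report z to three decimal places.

p̂₁ = 347/988 ≈ 0.35121, p̂₂ = 356/964 ≈ 0.36929.
Pooled p̂ = (347+356)/(988+964) = 703/1952 = 0.36014.
SE = √(p̂(1−p̂)(1/n₁+1/n₂)) = √(0.36014·0.63986·0.00204949) = √(0.000472285) = 0.02173.
z = (0.35121 − 0.36929)/0.02173 = -0.01808/0.02173 = -0.832.
Two-sided p-value ≈ 2·Φ(−0.832) = 0.4054; since p > α = 0.01, fail to reject H₀.

z = -0.832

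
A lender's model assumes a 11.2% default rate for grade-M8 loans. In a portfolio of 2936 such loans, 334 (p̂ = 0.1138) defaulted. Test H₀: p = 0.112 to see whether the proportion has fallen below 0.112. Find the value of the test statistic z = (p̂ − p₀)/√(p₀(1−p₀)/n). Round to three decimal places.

z = 0.302

p̂ = 334/2936 ≈ 0.11376.
Under H₀, SE = √(0.112·0.888/2936) = √(3.38747e-05) = 0.00582.
z = (0.11376 − 0.112)/0.00582 = 0.00176/0.00582 = 0.302.
p-value = P(Z < 0.302) ≈ 0.6188.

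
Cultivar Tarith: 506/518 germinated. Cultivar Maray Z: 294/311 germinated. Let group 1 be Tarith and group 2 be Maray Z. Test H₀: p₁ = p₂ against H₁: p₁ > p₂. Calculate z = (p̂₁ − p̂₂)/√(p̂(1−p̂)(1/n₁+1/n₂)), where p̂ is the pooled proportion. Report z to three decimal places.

z = 2.390

p̂₁ = 506/518 = 0.976834, p̂₂ = 294/311 = 0.945338.
Pooled p̂ = (506+294)/(518+311) = 800/829 = 0.965018.
SE = √(0.0337582 × 0.00514594) = 0.013180.
z = (0.976834 − 0.945338)/0.013180 = 0.031496/0.013180 = 2.390.
p-value = P(Z > 2.390) ≈ 0.0084.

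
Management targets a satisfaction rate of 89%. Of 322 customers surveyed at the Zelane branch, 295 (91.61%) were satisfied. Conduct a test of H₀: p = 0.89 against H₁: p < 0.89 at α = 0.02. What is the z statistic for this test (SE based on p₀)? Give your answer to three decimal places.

z = 1.500

p̂ = 295/322 ≈ 0.916149.
Standard error under H₀: √(0.89×0.11/322) = 0.017437.
z = (0.916149 − 0.89)/0.017437 = 0.026149/0.017437 = 1.500.
p-value = P(Z < 1.500) ≈ 0.9331, so at α = 0.02 we fail to reject H₀.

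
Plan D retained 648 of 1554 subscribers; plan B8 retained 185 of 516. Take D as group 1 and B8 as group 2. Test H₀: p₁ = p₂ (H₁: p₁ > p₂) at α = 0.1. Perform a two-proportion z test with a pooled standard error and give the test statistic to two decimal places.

p̂₁ = 648/1554 = 0.4170, p̂₂ = 185/516 = 0.3585.
Pooled p̂ = (648+185)/(1554+516) = 833/2070 = 0.4024.
SE = √(p̂(1−p̂)(1/n₁+1/n₂)) = √(0.4024·0.5976·0.00258149) = √(0.000620788) = 0.0249.
z = (0.4170 − 0.3585)/0.0249 = 0.0585/0.0249 = 2.35.
p-value = P(Z > 2.346) ≈ 0.0095. With α = 0.1, reject H₀.

z = 2.35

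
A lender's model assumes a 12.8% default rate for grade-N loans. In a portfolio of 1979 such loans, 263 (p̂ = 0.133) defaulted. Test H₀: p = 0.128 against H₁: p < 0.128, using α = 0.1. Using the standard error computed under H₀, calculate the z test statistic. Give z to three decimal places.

p̂ = 263/1979 ≈ 0.13290.
SE = √(p₀(1−p₀)/n) = √(0.11162/1979) = 0.00751.
z = (0.13290 − 0.128)/0.00751 = 0.00490/0.00751 = 0.652.
p-value = P(Z < 0.652) ≈ 0.7428; since p > α = 0.1, fail to reject H₀.

z = 0.652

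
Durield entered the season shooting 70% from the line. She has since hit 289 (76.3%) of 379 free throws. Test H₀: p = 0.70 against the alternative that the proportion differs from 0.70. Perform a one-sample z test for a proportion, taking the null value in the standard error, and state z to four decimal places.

z = 2.6566

p̂ = 289/379 = 0.762533.
Standard error under H₀: √(0.7×0.3/379) = 0.023539.
z = (0.762533 − 0.7)/0.023539 = 0.062533/0.023539 = 2.6566.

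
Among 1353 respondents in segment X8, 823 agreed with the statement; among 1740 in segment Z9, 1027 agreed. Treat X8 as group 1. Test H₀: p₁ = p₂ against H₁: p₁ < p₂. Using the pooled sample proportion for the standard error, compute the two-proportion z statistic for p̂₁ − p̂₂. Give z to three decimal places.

p̂₁ = 823/1353 ≈ 0.60828, p̂₂ = 1027/1740 ≈ 0.59023.
Pooled p̂ = (823+1027)/(1353+1740) = 1850/3093 = 0.59812.
SE = √(0.240372 × 0.00131381) = 0.01777.
z = (0.60828 − 0.59023)/0.01777 = 0.01805/0.01777 = 1.016.
p-value = P(Z < 1.016) ≈ 0.8451.

z = 1.016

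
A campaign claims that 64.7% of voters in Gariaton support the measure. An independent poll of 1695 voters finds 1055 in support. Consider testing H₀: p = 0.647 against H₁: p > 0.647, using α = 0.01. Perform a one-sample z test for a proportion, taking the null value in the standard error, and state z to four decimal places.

p̂ = 1055/1695 ≈ 0.622419.
Standard error under H₀: √(0.647×0.353/1695) = 0.011608.
z = (0.622419 − 0.647)/0.011608 = -0.024581/0.011608 = -2.1176.
p-value = P(Z > -2.118) ≈ 0.9829. With α = 0.01, fail to reject H₀.

z = -2.1176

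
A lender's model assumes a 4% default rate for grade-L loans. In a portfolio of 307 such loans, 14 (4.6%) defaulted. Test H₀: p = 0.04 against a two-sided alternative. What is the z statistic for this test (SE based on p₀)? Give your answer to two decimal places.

p̂ = 14/307 ≈ 0.0456.
Standard error under H₀: √(0.04×0.96/307) = 0.0112.
z = (0.0456 − 0.04)/0.0112 = 0.0056/0.0112 = 0.50.

z = 0.50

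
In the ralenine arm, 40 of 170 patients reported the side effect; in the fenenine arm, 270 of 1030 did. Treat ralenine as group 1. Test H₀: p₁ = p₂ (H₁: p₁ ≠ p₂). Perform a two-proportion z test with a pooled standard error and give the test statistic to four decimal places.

p̂₁ = 40/170 = 0.2352941, p̂₂ = 270/1030 = 0.2621359.
Pooled p̂ = (40+270)/(170+1030) = 310/1200 = 0.2583333.
SE = √(0.191597 × 0.00685323) = 0.0362362.
z = (0.2352941 − 0.2621359)/0.0362362 = -0.0268418/0.0362362 = -0.7407.

z = -0.7407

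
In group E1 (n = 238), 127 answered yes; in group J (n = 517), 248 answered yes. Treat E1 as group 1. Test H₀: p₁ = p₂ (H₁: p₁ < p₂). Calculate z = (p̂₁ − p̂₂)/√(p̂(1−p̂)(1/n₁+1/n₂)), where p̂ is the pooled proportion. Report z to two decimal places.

z = 1.38

p̂₁ = 127/238 = 0.5336, p̂₂ = 248/517 = 0.4797.
Pooled p̂ = (127+248)/(238+517) = 375/755 = 0.4967.
SE = √(0.249989 × 0.00613592) = 0.0392.
z = (0.5336 − 0.4797)/0.0392 = 0.0539/0.0392 = 1.38.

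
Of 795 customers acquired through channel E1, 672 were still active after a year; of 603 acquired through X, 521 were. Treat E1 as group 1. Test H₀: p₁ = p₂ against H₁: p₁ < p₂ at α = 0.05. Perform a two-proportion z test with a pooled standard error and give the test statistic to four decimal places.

p̂₁ = 672/795 ≈ 0.845283, p̂₂ = 521/603 ≈ 0.864013.
Pooled p̂ = (672+521)/(795+603) = 1193/1398 = 0.853362.
SE = √(0.125135 × 0.00291624) = 0.019103.
z = (0.845283 − 0.864013)/0.019103 = -0.018730/0.019103 = -0.9805.
p-value = P(Z < -0.980) ≈ 0.1634; since p > α = 0.05, fail to reject H₀.

z = -0.9805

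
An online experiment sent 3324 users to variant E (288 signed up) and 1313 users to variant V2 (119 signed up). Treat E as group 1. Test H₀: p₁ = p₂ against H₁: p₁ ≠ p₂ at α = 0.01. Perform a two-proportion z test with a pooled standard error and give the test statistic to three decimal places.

z = -0.433

p̂₁ = 288/3324 = 0.08664, p̂₂ = 119/1313 = 0.09063.
Pooled p̂ = (288+119)/(3324+1313) = 407/4637 = 0.08777.
SE = √(0.0800683 × 0.00106246) = 0.00922.
z = (0.08664 − 0.09063)/0.00922 = -0.00399/0.00922 = -0.433.
Two-sided p-value ≈ 2·Φ(−0.433) = 0.6653; since p > α = 0.01, fail to reject H₀.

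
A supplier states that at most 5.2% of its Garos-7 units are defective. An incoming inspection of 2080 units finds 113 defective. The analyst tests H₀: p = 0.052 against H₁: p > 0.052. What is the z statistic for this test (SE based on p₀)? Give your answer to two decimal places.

z = 0.48

p̂ = 113/2080 = 0.05433.
Under H₀, SE = √(0.052·0.948/2080) = √(2.37e-05) = 0.00487.
z = (0.05433 − 0.052)/0.00487 = 0.00233/0.00487 = 0.48.
p-value = P(Z > 0.478) ≈ 0.3163.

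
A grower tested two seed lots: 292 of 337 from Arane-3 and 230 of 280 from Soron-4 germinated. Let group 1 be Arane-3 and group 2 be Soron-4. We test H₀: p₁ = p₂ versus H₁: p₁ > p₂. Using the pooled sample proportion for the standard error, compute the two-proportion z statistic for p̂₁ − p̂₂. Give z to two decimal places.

p̂₁ = 292/337 = 0.8665, p̂₂ = 230/280 = 0.8214.
Pooled p̂ = (292+230)/(337+280) = 522/617 = 0.8460.
SE = √(p̂(1−p̂)(1/n₁+1/n₂)) = √(0.8460·0.1540·0.00653879) = √(0.000851767) = 0.0292.
z = (0.8665 − 0.8214)/0.0292 = 0.0451/0.0292 = 1.54.

z = 1.54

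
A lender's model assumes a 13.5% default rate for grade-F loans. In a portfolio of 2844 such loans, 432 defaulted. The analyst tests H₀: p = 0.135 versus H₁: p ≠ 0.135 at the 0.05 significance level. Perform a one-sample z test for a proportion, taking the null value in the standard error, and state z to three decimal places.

z = 2.637

p̂ = 432/2844 = 0.15190.
Under H₀, SE = √(0.135·0.865/2844) = √(4.10601e-05) = 0.00641.
z = (0.15190 − 0.135)/0.00641 = 0.01690/0.00641 = 2.637.
p-value = 2·P(Z > 2.637) ≈ 0.0084; since p < α = 0.05, reject H₀.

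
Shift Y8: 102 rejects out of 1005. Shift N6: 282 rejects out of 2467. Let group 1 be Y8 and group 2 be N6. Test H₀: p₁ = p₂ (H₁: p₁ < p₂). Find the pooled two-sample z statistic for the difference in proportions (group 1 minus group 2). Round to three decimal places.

p̂₁ = 102/1005 ≈ 0.10149, p̂₂ = 282/2467 ≈ 0.11431.
Pooled p̂ = (102+282)/(1005+2467) = 384/3472 = 0.11060.
SE = √(p̂(1−p̂)(1/n₁+1/n₂)) = √(0.11060·0.88940·0.00140038) = √(0.000137751) = 0.01174.
z = (0.10149 − 0.11431)/0.01174 = -0.01282/0.01174 = -1.092.
p-value = P(Z < -1.092) ≈ 0.1374.

z = -1.092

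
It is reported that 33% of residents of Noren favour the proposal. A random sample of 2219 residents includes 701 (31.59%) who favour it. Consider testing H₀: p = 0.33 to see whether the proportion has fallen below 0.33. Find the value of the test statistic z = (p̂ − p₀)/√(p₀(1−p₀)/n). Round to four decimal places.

z = -1.4117

p̂ = 701/2219 ≈ 0.315908.
Under H₀, SE = √(0.33·0.67/2219) = √(9.96395e-05) = 0.009982.
z = (0.315908 − 0.33)/0.009982 = -0.014092/0.009982 = -1.4117.
p-value = P(Z < -1.412) ≈ 0.0790.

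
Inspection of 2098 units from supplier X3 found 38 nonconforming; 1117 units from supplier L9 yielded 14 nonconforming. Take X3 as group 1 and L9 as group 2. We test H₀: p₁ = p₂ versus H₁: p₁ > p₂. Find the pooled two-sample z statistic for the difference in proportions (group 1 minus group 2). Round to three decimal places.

p̂₁ = 38/2098 = 0.018112, p̂₂ = 14/1117 = 0.012534.
Pooled p̂ = (38+14)/(2098+1117) = 52/3215 = 0.016174.
SE = √(0.0159126 × 0.0013719) = 0.004672.
z = (0.018112 − 0.012534)/0.004672 = 0.005578/0.004672 = 1.194.

z = 1.194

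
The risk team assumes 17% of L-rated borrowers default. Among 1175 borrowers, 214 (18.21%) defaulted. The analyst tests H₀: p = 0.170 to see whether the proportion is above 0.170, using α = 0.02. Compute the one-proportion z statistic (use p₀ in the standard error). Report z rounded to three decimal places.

z = 1.107

p̂ = 214/1175 = 0.18213.
Standard error under H₀: √(0.17×0.83/1175) = 0.01096.
z = (0.18213 − 0.17)/0.01096 = 0.01213/0.01096 = 1.107.
p-value = P(Z > 1.107) ≈ 0.1342. With α = 0.02, fail to reject H₀.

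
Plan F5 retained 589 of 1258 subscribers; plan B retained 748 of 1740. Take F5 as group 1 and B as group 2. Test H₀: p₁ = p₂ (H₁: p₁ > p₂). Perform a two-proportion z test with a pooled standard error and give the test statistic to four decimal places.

p̂₁ = 589/1258 ≈ 0.468203, p̂₂ = 748/1740 ≈ 0.429885.
Pooled p̂ = (589+748)/(1258+1740) = 1337/2998 = 0.445964.
SE = √(p̂(1−p̂)(1/n₁+1/n₂)) = √(0.445964·0.554036·0.00136963) = √(0.000338407) = 0.018396.
z = (0.468203 − 0.429885)/0.018396 = 0.038318/0.018396 = 2.0830.
p-value = P(Z > 2.083) ≈ 0.0186.

z = 2.0830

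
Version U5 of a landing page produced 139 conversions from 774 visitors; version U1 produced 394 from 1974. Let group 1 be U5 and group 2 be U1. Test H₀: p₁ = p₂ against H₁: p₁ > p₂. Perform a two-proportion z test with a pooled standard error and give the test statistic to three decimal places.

p̂₁ = 139/774 ≈ 0.17959, p̂₂ = 394/1974 ≈ 0.19959.
Pooled p̂ = (139+394)/(774+1974) = 533/2748 = 0.19396.
SE = √(p̂(1−p̂)(1/n₁+1/n₂)) = √(0.19396·0.80604·0.00179858) = √(0.000281188) = 0.01677.
z = (0.17959 − 0.19959)/0.01677 = -0.02000/0.01677 = -1.193.

z = -1.193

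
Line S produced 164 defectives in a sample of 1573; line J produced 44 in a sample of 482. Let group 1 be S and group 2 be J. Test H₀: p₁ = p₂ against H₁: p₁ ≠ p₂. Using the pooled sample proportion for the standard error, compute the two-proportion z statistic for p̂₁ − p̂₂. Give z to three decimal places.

z = 0.826

p̂₁ = 164/1573 ≈ 0.10426, p̂₂ = 44/482 ≈ 0.09129.
Pooled p̂ = (164+44)/(1573+482) = 208/2055 = 0.10122.
SE = √(0.0909718 × 0.00271042) = 0.01570.
z = (0.10426 − 0.09129)/0.01570 = 0.01297/0.01570 = 0.826.
p-value = 2·P(Z > 0.826) ≈ 0.4087.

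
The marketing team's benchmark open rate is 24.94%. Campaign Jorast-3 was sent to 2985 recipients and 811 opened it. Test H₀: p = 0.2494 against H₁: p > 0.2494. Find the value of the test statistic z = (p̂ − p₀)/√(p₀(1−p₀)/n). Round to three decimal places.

z = 2.815

p̂ = 811/2985 ≈ 0.271692.
SE = √(p₀(1−p₀)/n) = √(0.1872/2985) = 0.007919.
z = (0.271692 − 0.2494)/0.007919 = 0.022292/0.007919 = 2.815.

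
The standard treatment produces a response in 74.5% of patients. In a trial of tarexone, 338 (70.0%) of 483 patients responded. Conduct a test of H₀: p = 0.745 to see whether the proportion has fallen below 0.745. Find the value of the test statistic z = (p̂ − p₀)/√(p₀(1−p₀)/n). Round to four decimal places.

p̂ = 338/483 = 0.699793.
Under H₀, SE = √(0.745·0.255/483) = √(0.000393323) = 0.019832.
z = (0.699793 − 0.745)/0.019832 = -0.045207/0.019832 = -2.2795.
p-value = P(Z < -2.279) ≈ 0.0113.

z = -2.2795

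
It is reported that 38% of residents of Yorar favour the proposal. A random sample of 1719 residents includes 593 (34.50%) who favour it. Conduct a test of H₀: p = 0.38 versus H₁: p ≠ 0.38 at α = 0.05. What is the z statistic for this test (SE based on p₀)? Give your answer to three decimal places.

z = -2.992

p̂ = 593/1719 ≈ 0.344968.
Standard error under H₀: √(0.38×0.62/1719) = 0.011707.
z = (0.344968 − 0.38)/0.011707 = -0.035032/0.011707 = -2.992.
Two-sided p-value ≈ 2·Φ(−2.992) = 0.0028; since p < α = 0.05, reject H₀.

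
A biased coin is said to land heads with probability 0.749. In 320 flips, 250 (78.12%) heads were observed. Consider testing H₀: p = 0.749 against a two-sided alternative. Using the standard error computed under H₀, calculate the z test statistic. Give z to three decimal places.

z = 1.331

p̂ = 250/320 = 0.781250.
Under H₀, SE = √(0.749·0.251/320) = √(0.000587497) = 0.024238.
z = (0.781250 − 0.749)/0.024238 = 0.032250/0.024238 = 1.331.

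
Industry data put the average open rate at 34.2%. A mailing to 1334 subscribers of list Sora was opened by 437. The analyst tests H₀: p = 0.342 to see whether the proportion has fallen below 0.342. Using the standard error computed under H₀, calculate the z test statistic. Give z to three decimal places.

z = -1.110

p̂ = 437/1334 ≈ 0.327586.
Standard error under H₀: √(0.342×0.658/1334) = 0.012988.
z = (0.327586 − 0.342)/0.012988 = -0.014414/0.012988 = -1.110.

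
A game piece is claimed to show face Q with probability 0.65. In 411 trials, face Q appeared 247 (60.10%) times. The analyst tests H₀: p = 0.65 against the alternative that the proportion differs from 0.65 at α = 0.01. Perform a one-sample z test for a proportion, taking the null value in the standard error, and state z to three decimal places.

z = -2.084

p̂ = 247/411 = 0.60097.
Under H₀, SE = √(0.65·0.35/411) = √(0.000553528) = 0.02353.
z = (0.60097 − 0.65)/0.02353 = -0.04903/0.02353 = -2.084.
p-value = 2·P(Z > 2.084) ≈ 0.0372, so at α = 0.01 we fail to reject H₀.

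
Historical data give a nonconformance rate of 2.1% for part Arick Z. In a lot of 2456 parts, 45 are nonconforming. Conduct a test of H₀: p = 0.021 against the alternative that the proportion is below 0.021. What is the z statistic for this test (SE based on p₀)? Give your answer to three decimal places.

z = -0.925

p̂ = 45/2456 ≈ 0.0183225.
Standard error under H₀: √(0.021×0.979/2456) = 0.0028933.
z = (0.0183225 − 0.021)/0.0028933 = -0.0026775/0.0028933 = -0.925.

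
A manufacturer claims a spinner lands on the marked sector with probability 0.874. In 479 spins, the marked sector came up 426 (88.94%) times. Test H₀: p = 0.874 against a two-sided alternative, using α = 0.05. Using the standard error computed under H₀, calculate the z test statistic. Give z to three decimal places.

z = 1.013

p̂ = 426/479 = 0.88935.
SE = √(p₀(1−p₀)/n) = √(0.11012/479) = 0.01516.
z = (0.88935 − 0.874)/0.01516 = 0.01535/0.01516 = 1.013.
Two-sided p-value ≈ 2·Φ(−1.013) = 0.3113, so at α = 0.05 we fail to reject H₀.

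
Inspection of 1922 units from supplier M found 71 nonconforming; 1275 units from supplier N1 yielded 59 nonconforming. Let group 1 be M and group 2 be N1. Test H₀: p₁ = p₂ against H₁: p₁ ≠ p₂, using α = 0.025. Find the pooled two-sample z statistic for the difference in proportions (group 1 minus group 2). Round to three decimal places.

z = -1.308

p̂₁ = 71/1922 ≈ 0.036941, p̂₂ = 59/1275 ≈ 0.046275.
Pooled p̂ = (71+59)/(1922+1275) = 130/3197 = 0.040663.
SE = √(0.0390096 × 0.00130461) = 0.007134.
z = (0.036941 − 0.046275)/0.007134 = -0.009334/0.007134 = -1.308.
p-value = 2·P(Z > 1.308) ≈ 0.1907; since p > α = 0.025, fail to reject H₀.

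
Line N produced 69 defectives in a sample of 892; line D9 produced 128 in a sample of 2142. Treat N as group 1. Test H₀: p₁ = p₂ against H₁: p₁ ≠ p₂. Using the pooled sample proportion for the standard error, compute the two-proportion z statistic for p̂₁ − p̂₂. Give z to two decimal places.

z = 1.79

p̂₁ = 69/892 = 0.07735, p̂₂ = 128/2142 = 0.05976.
Pooled p̂ = (69+128)/(892+2142) = 197/3034 = 0.06493.
SE = √(p̂(1−p̂)(1/n₁+1/n₂)) = √(0.06493·0.93507·0.00158793) = √(9.64108e-05) = 0.00982.
z = (0.07735 − 0.05976)/0.00982 = 0.01759/0.00982 = 1.79.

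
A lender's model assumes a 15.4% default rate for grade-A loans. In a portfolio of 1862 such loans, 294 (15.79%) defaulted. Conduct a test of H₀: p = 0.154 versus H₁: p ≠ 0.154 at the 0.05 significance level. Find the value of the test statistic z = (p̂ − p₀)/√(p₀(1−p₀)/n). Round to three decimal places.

z = 0.466

p̂ = 294/1862 ≈ 0.157895.
Standard error under H₀: √(0.154×0.846/1862) = 0.008365.
z = (0.157895 − 0.154)/0.008365 = 0.003895/0.008365 = 0.466.
Two-sided p-value ≈ 2·Φ(−0.466) = 0.6415, so at α = 0.05 we fail to reject H₀.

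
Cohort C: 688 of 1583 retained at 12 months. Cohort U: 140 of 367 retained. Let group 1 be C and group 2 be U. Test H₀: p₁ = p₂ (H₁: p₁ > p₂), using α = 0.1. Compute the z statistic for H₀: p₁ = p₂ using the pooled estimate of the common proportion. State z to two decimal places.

p̂₁ = 688/1583 ≈ 0.4346, p̂₂ = 140/367 ≈ 0.3815.
Pooled p̂ = (688+140)/(1583+367) = 828/1950 = 0.4246.
SE = √(p̂(1−p̂)(1/n₁+1/n₂)) = √(0.4246·0.5754·0.00335651) = √(0.000820052) = 0.0286.
z = (0.4346 − 0.3815)/0.0286 = 0.0531/0.0286 = 1.86.
p-value = P(Z > 1.856) ≈ 0.0317. With α = 0.1, reject H₀.

z = 1.86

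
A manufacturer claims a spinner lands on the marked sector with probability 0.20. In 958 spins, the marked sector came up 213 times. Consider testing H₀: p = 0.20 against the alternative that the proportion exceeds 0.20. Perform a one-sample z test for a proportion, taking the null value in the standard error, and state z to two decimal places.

z = 1.73

p̂ = 213/958 = 0.2223.
SE = √(p₀(1−p₀)/n) = √(0.16/958) = 0.0129.
z = (0.2223 − 0.2)/0.0129 = 0.0223/0.0129 = 1.73.
p-value = P(Z > 1.729) ≈ 0.0419.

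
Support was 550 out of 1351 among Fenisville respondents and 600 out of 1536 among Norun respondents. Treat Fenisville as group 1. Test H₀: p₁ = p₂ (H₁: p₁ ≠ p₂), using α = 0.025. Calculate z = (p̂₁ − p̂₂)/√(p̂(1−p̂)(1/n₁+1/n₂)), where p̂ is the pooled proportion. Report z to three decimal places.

z = 0.903

p̂₁ = 550/1351 ≈ 0.40711, p̂₂ = 600/1536 ≈ 0.39062.
Pooled p̂ = (550+600)/(1351+1536) = 1150/2887 = 0.39834.
SE = √(0.239665 × 0.00139123) = 0.01826.
z = (0.40711 − 0.39062)/0.01826 = 0.01649/0.01826 = 0.903.
Two-sided p-value ≈ 2·Φ(−0.903) = 0.3668, so at α = 0.025 we fail to reject H₀.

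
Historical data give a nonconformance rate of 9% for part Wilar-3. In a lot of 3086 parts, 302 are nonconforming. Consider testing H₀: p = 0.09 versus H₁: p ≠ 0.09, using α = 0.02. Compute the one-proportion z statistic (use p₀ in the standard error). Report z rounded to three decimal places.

p̂ = 302/3086 ≈ 0.09786.
SE = √(p₀(1−p₀)/n) = √(0.0819/3086) = 0.00515.
z = (0.09786 − 0.09)/0.00515 = 0.00786/0.00515 = 1.526.
p-value = 2·P(Z > 1.526) ≈ 0.1270; since p > α = 0.02, fail to reject H₀.

z = 1.526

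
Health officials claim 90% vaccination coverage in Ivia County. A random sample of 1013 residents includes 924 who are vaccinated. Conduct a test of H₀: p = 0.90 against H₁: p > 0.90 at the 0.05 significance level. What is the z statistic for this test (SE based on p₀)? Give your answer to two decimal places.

p̂ = 924/1013 = 0.9121.
Standard error under H₀: √(0.9×0.1/1013) = 0.0094.
z = (0.9121 − 0.9)/0.0094 = 0.0121/0.0094 = 1.29.
p-value = P(Z > 1.288) ≈ 0.0988, so at α = 0.05 we fail to reject H₀.

z = 1.29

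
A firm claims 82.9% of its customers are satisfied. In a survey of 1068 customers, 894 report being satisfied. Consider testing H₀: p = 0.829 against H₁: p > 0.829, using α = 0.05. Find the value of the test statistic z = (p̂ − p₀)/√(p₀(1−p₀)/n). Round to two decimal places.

p̂ = 894/1068 = 0.8371.
Under H₀, SE = √(0.829·0.171/1068) = √(0.000132733) = 0.0115.
z = (0.8371 − 0.829)/0.0115 = 0.0081/0.0115 = 0.70.
p-value = P(Z > 0.701) ≈ 0.2416. With α = 0.05, fail to reject H₀.

z = 0.70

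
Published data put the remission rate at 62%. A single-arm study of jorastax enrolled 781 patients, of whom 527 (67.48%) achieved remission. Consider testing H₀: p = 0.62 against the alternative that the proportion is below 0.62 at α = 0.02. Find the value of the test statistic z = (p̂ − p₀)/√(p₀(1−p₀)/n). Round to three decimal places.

p̂ = 527/781 ≈ 0.67478.
Standard error under H₀: √(0.62×0.38/781) = 0.01737.
z = (0.67478 − 0.62)/0.01737 = 0.05478/0.01737 = 3.154.
p-value = P(Z < 3.154) ≈ 0.9992, so at α = 0.02 we fail to reject H₀.

z = 3.154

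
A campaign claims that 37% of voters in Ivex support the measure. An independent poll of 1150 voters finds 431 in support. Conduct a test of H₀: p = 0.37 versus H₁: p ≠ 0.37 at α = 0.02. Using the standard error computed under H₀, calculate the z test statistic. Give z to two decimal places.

p̂ = 431/1150 ≈ 0.3748.
SE = √(p₀(1−p₀)/n) = √(0.2331/1150) = 0.0142.
z = (0.3748 − 0.37)/0.0142 = 0.0048/0.0142 = 0.34.
Two-sided p-value ≈ 2·Φ(−0.336) = 0.7369. With α = 0.02, fail to reject H₀.

z = 0.34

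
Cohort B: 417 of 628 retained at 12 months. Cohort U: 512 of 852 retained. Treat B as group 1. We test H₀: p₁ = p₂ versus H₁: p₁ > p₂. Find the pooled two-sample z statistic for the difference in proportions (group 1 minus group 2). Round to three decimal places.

p̂₁ = 417/628 = 0.66401, p̂₂ = 512/852 = 0.60094.
Pooled p̂ = (417+512)/(628+852) = 929/1480 = 0.62770.
SE = √(0.233692 × 0.00276607) = 0.02542.
z = (0.66401 − 0.60094)/0.02542 = 0.06307/0.02542 = 2.481.
p-value = P(Z > 2.481) ≈ 0.0066.

z = 2.481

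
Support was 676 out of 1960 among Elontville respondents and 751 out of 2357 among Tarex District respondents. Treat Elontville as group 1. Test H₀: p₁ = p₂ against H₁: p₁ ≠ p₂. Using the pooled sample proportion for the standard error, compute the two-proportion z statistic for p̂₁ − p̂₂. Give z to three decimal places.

p̂₁ = 676/1960 = 0.34490, p̂₂ = 751/2357 = 0.31863.
Pooled p̂ = (676+751)/(1960+2357) = 1427/4317 = 0.33055.
SE = √(p̂(1−p̂)(1/n₁+1/n₂)) = √(0.33055·0.66945·0.000934472) = √(0.000206787) = 0.01438.
z = (0.34490 − 0.31863)/0.01438 = 0.02627/0.01438 = 1.827.

z = 1.827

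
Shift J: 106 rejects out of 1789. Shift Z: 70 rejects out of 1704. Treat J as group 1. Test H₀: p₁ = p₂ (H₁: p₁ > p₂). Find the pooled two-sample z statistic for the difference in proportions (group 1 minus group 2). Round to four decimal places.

p̂₁ = 106/1789 ≈ 0.0592510, p̂₂ = 70/1704 ≈ 0.0410798.
Pooled p̂ = (106+70)/(1789+1704) = 176/3493 = 0.0503865.
SE = √(p̂(1−p̂)(1/n₁+1/n₂)) = √(0.0503865·0.9496135·0.00114583) = √(5.48251e-05) = 0.0074044.
z = (0.0592510 − 0.0410798)/0.0074044 = 0.0181712/0.0074044 = 2.4541.
p-value = P(Z > 2.454) ≈ 0.0071.

z = 2.4541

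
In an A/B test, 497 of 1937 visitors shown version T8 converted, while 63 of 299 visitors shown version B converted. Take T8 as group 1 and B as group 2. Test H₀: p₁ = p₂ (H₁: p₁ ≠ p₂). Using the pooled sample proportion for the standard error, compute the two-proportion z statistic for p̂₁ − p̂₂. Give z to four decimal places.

z = 1.7042

p̂₁ = 497/1937 = 0.256582, p̂₂ = 63/299 = 0.210702.
Pooled p̂ = (497+63)/(1937+299) = 560/2236 = 0.250447.
SE = √(0.187723 × 0.00386074) = 0.026921.
z = (0.256582 − 0.210702)/0.026921 = 0.045880/0.026921 = 1.7042.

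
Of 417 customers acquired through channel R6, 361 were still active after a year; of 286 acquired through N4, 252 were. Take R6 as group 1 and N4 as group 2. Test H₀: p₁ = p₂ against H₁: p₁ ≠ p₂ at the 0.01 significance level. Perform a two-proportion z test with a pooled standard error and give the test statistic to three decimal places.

p̂₁ = 361/417 = 0.86571, p̂₂ = 252/286 = 0.88112.
Pooled p̂ = (361+252)/(417+286) = 613/703 = 0.87198.
SE = √(0.111633 × 0.00589459) = 0.02565.
z = (0.86571 − 0.88112)/0.02565 = -0.01541/0.02565 = -0.601.
Two-sided p-value ≈ 2·Φ(−0.601) = 0.5480, so at α = 0.01 we fail to reject H₀.

z = -0.601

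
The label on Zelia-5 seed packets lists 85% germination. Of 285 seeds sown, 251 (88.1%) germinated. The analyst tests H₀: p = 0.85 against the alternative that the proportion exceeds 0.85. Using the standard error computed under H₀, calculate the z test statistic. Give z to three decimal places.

p̂ = 251/285 ≈ 0.88070.
SE = √(p₀(1−p₀)/n) = √(0.1275/285) = 0.02115.
z = (0.88070 − 0.85)/0.02115 = 0.03070/0.02115 = 1.452.
p-value = P(Z > 1.452) ≈ 0.0733.

z = 1.452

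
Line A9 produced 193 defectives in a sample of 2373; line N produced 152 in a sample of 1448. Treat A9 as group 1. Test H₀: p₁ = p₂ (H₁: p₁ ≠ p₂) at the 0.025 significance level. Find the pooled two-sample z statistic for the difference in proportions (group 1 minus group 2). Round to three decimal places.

p̂₁ = 193/2373 = 0.081332, p̂₂ = 152/1448 = 0.104972.
Pooled p̂ = (193+152)/(2373+1448) = 345/3821 = 0.090290.
SE = √(p̂(1−p̂)(1/n₁+1/n₂)) = √(0.090290·0.909710·0.00111202) = √(9.13388e-05) = 0.009557.
z = (0.081332 − 0.104972)/0.009557 = -0.023640/0.009557 = -2.474.
p-value = 2·P(Z > 2.474) ≈ 0.0134, so at α = 0.025 we reject H₀.

z = -2.474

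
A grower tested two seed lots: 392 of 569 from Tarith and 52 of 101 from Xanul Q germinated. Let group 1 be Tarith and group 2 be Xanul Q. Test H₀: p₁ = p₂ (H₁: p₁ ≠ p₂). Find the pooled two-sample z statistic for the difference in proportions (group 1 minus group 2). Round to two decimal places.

p̂₁ = 392/569 = 0.6889, p̂₂ = 52/101 = 0.5149.
Pooled p̂ = (392+52)/(569+101) = 444/670 = 0.6627.
SE = √(p̂(1−p̂)(1/n₁+1/n₂)) = √(0.6627·0.3373·0.0116585) = √(0.00260605) = 0.0510.
z = (0.6889 − 0.5149)/0.0510 = 0.1740/0.0510 = 3.41.

z = 3.41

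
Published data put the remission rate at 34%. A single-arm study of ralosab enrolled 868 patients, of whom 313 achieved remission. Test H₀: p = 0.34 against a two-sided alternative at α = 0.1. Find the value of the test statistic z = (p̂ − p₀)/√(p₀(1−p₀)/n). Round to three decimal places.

p̂ = 313/868 ≈ 0.36060.
SE = √(p₀(1−p₀)/n) = √(0.2244/868) = 0.01608.
z = (0.36060 − 0.34)/0.01608 = 0.02060/0.01608 = 1.281.
p-value = 2·P(Z > 1.281) ≈ 0.2001, so at α = 0.1 we fail to reject H₀.

z = 1.281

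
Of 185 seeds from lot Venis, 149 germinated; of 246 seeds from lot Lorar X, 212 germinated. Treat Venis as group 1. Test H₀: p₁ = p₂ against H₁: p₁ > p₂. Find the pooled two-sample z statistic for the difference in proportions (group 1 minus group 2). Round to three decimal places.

p̂₁ = 149/185 ≈ 0.80541, p̂₂ = 212/246 ≈ 0.86179.
Pooled p̂ = (149+212)/(185+246) = 361/431 = 0.83759.
SE = √(0.136035 × 0.00947045) = 0.03589.
z = (0.80541 − 0.86179)/0.03589 = -0.05638/0.03589 = -1.571.
p-value = P(Z > -1.571) ≈ 0.9419.

z = -1.571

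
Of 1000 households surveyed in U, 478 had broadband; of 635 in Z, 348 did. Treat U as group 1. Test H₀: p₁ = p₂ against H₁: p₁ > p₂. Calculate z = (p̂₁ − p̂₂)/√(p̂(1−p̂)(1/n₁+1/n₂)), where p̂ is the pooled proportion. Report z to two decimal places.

p̂₁ = 478/1000 ≈ 0.4780, p̂₂ = 348/635 ≈ 0.5480.
Pooled p̂ = (478+348)/(1000+635) = 826/1635 = 0.5052.
SE = √(p̂(1−p̂)(1/n₁+1/n₂)) = √(0.5052·0.4948·0.0025748) = √(0.000643631) = 0.0254.
z = (0.4780 − 0.5480)/0.0254 = -0.0700/0.0254 = -2.76.
p-value = P(Z > -2.760) ≈ 0.9971.

z = -2.76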